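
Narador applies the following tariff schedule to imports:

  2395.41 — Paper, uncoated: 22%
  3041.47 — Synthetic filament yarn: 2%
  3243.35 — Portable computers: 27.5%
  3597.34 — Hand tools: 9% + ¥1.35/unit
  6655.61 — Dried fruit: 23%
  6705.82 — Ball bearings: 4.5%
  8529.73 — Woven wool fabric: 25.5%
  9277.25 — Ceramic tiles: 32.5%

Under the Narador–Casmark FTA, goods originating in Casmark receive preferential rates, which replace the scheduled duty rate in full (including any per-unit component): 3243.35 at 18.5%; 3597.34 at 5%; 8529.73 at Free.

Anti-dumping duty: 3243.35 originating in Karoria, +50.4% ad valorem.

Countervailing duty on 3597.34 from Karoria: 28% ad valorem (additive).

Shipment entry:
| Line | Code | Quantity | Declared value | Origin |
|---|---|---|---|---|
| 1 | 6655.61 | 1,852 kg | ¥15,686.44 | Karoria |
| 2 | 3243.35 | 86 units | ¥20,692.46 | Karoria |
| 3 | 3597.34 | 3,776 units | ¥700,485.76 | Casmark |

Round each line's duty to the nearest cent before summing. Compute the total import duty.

¥54,751.60

Line 1 (6655.61, Karoria, 1,852 kg, ¥15,686.44):
Base rate for 6655.61 is 23%.
Duty = ¥15,686.44 × 23% = ¥3,607.88.
Line 2 (3243.35, Karoria, 86 units, ¥20,692.46):
Base rate for 3243.35 is 27.5%.
3243.35 has an FTA preferential rate, but origin Karoria is not Casmark; base rate stands.
Additional duty on 3243.35 from Karoria: +50.4%. Applied ad valorem rate: 27.5% + 50.4% = 77.9%.
Duty = ¥20,692.46 × 77.9% = ¥16,119.43.
Line 3 (3597.34, Casmark, 3,776 units, ¥700,485.76):
Base rate for 3597.34 is 9% + ¥1.35/unit.
Origin Casmark qualifies under the Narador–Casmark agreement and 3597.34 is covered: preferential rate 5% applies instead.
The additional-duty order on 3597.34 targets Karoria, not Casmark; it does not apply.
Duty = ¥700,485.76 × 5% = ¥35,024.29.
Total = ¥3,607.88 + ¥16,119.43 + ¥35,024.29 = ¥54,751.60.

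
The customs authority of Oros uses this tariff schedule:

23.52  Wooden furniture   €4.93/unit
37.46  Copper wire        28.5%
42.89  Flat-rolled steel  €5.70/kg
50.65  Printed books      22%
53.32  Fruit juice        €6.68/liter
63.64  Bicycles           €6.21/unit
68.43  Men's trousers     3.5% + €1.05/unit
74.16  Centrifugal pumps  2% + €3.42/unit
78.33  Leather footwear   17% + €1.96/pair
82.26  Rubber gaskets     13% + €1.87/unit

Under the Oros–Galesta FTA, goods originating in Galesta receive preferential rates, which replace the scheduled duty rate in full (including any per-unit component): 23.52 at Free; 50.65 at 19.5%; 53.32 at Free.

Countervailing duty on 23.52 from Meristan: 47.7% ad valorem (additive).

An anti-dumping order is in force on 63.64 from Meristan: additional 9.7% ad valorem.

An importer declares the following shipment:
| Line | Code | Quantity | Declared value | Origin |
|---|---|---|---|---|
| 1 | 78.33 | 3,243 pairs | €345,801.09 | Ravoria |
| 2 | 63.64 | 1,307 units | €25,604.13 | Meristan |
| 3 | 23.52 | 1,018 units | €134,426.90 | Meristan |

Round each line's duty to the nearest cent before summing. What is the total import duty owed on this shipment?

€144,882.91

Line 1 (78.33, Ravoria, 3,243 pairs, €345,801.09):
Base rate for 78.33 is 17% + €1.96/pair.
Duty = €345,801.09 × 17% + 3,243 × €1.96 = €65,142.47.
Line 2 (63.64, Meristan, 1,307 units, €25,604.13):
Base rate for 63.64 is €6.21/unit.
Additional duty on 63.64 from Meristan: +9.7% ad valorem. Applied ad valorem rate = 9.7%.
Duty = €25,604.13 × 9.7% + 1,307 × €6.21 = €10,600.07.
Line 3 (23.52, Meristan, 1,018 units, €134,426.90):
Base rate for 23.52 is €4.93/unit.
23.52 has an FTA preferential rate, but origin Meristan is not Galesta; base rate stands.
Additional duty on 23.52 from Meristan: +47.7% ad valorem. Applied ad valorem rate = 47.7%.
Duty = €134,426.90 × 47.7% + 1,018 × €4.93 = €69,140.37.
Total = €65,142.47 + €10,600.07 + €69,140.37 = €144,882.91.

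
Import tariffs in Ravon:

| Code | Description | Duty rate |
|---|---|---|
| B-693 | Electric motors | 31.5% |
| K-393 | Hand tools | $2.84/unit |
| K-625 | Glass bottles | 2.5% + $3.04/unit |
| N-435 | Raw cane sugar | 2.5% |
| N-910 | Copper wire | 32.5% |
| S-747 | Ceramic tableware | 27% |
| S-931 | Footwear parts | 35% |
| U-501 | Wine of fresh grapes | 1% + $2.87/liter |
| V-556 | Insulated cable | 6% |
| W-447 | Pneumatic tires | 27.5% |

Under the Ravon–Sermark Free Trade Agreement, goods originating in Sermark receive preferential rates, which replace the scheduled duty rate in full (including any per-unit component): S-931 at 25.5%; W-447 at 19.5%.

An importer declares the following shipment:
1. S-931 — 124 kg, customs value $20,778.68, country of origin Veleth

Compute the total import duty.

$7,272.54

Line 1 (S-931, Veleth, 124 kg, $20,778.68):
Base rate for S-931 is 35%.
S-931 has an FTA preferential rate, but origin Veleth is not Sermark; base rate stands.
Duty = $20,778.68 × 35% = $7,272.54.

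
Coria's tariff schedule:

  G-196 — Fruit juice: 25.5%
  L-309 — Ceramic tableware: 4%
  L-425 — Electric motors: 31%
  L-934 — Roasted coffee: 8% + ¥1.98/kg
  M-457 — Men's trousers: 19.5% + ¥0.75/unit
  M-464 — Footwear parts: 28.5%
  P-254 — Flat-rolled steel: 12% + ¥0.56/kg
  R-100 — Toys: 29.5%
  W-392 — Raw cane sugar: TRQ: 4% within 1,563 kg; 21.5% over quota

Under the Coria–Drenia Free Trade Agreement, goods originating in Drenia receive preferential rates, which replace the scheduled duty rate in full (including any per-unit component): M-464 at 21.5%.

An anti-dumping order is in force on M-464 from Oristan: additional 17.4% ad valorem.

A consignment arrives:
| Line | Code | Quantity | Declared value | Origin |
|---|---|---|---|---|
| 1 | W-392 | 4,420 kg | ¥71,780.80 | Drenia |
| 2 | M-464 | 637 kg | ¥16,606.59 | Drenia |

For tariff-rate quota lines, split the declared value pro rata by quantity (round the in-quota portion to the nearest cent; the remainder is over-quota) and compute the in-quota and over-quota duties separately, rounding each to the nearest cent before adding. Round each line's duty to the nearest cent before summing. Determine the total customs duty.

Line 1 (W-392, Drenia, 4,420 kg, ¥71,780.80):
Code W-392 is under a tariff-rate quota (threshold 1,563 kg). In-quota: 1,563 kg at 4%; over-quota: 2,857 kg at 21.5%.
Pro-rata value split: in-quota = ¥71,780.80 × 1,563/4,420 = ¥25,383.12; over-quota = ¥71,780.80 − ¥25,383.12 = ¥46,397.68.
In-quota duty = ¥25,383.12 × 4% = ¥1,015.32. Over-quota duty = ¥46,397.68 × 21.5% = ¥9,975.50.
Line duty = ¥1,015.32 + ¥9,975.50 = ¥10,990.82.
Line 2 (M-464, Drenia, 637 kg, ¥16,606.59):
Base rate for M-464 is 28.5%.
Origin Drenia qualifies under the Coria–Drenia agreement and M-464 is covered: preferential rate 21.5% applies instead.
The additional-duty order on M-464 targets Oristan, not Drenia; it does not apply.
Duty = ¥16,606.59 × 21.5% = ¥3,570.42.
Total = ¥10,990.82 + ¥3,570.42 = ¥14,561.24.

¥14,561.24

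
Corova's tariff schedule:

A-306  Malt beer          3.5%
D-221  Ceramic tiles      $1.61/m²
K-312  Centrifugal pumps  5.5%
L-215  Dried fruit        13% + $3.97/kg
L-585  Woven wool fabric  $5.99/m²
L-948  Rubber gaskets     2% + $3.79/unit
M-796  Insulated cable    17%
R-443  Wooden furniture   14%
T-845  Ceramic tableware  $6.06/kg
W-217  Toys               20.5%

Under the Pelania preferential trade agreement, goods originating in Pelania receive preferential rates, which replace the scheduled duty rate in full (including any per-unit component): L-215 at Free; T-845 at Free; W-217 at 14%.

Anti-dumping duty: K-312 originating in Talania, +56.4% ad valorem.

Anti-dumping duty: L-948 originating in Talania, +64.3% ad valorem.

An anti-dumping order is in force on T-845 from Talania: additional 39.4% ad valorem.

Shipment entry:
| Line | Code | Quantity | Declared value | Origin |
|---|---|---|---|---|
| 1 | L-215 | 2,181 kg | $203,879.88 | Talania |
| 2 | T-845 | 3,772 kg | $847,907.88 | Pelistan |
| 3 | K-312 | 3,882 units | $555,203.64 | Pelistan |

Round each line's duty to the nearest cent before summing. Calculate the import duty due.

$88,557.47

Line 1 (L-215, Talania, 2,181 kg, $203,879.88):
Base rate for L-215 is 13% + $3.97/kg.
L-215 has an FTA preferential rate, but origin Talania is not Pelania; base rate stands.
Duty = $203,879.88 × 13% + 2,181 × $3.97 = $35,162.95.
Line 2 (T-845, Pelistan, 3,772 kg, $847,907.88):
Base rate for T-845 is $6.06/kg.
T-845 has an FTA preferential rate, but origin Pelistan is not Pelania; base rate stands.
The additional-duty order on T-845 targets Talania, not Pelistan; it does not apply.
Duty = 3,772 × $6.06 = $22,858.32.
Line 3 (K-312, Pelistan, 3,882 units, $555,203.64):
Base rate for K-312 is 5.5%.
The additional-duty order on K-312 targets Talania, not Pelistan; it does not apply.
Duty = $555,203.64 × 5.5% = $30,536.20.
Total = $35,162.95 + $22,858.32 + $30,536.20 = $88,557.47.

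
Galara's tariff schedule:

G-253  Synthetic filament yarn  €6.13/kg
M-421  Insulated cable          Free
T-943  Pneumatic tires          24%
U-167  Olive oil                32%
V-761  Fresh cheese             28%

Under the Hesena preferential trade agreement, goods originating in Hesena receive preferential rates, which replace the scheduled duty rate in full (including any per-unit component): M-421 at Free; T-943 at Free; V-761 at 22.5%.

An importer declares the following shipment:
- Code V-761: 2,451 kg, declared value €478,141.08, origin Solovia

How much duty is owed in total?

€133,879.50

Line 1 (V-761, Solovia, 2,451 kg, €478,141.08):
Base rate for V-761 is 28%.
V-761 has an FTA preferential rate, but origin Solovia is not Hesena; base rate stands.
Duty = €478,141.08 × 28% = €133,879.50.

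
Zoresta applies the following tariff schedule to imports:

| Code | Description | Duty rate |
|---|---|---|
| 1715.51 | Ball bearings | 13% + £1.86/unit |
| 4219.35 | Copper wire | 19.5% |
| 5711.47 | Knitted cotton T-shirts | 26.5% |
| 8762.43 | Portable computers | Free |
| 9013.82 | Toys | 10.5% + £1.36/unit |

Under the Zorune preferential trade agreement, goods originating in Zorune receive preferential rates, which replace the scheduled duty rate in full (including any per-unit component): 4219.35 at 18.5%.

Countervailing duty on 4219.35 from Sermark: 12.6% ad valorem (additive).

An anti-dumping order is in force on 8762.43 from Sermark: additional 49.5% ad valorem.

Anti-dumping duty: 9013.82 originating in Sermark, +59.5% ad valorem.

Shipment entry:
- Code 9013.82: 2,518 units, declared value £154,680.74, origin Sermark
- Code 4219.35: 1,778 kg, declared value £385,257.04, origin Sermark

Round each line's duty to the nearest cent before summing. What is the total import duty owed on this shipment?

Line 1 (9013.82, Sermark, 2,518 units, £154,680.74):
Base rate for 9013.82 is 10.5% + £1.36/unit.
Additional duty on 9013.82 from Sermark: +59.5%. Applied ad valorem rate: 10.5% + 59.5% = 70%.
Duty = £154,680.74 × 70% + 2,518 × £1.36 = £111,701.00.
Line 2 (4219.35, Sermark, 1,778 kg, £385,257.04):
Base rate for 4219.35 is 19.5%.
4219.35 has an FTA preferential rate, but origin Sermark is not Zorune; base rate stands.
Additional duty on 4219.35 from Sermark: +12.6%. Applied ad valorem rate: 19.5% + 12.6% = 32.1%.
Duty = £385,257.04 × 32.1% = £123,667.51.
Total = £111,701.00 + £123,667.51 = £235,368.51.

£235,368.51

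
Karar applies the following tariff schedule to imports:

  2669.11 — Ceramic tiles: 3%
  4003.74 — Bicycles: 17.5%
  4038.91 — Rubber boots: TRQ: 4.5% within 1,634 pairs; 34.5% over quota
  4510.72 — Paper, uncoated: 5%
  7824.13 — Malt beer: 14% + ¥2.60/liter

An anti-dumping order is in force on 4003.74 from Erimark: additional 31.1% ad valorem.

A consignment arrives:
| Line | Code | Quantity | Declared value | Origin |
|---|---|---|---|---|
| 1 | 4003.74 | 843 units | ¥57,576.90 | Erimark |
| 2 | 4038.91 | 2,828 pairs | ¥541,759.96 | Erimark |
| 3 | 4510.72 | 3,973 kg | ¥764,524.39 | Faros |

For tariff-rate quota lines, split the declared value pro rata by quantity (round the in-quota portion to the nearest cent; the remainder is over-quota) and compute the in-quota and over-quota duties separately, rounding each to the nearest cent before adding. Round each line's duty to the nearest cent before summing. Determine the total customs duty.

Line 1 (4003.74, Erimark, 843 units, ¥57,576.90):
Base rate for 4003.74 is 17.5%.
Additional duty on 4003.74 from Erimark: +31.1%. Applied ad valorem rate: 17.5% + 31.1% = 48.6%.
Duty = ¥57,576.90 × 48.6% = ¥27,982.37.
Line 2 (4038.91, Erimark, 2,828 pairs, ¥541,759.96):
Code 4038.91 is under a tariff-rate quota (threshold 1,634 pairs). In-quota: 1,634 pairs at 4.5%; over-quota: 1,194 pairs at 34.5%.
Pro-rata value split: in-quota = ¥541,759.96 × 1,634/2,828 = ¥313,025.38; over-quota = ¥541,759.96 − ¥313,025.38 = ¥228,734.58.
In-quota duty = ¥313,025.38 × 4.5% = ¥14,086.14. Over-quota duty = ¥228,734.58 × 34.5% = ¥78,913.43.
Line duty = ¥14,086.14 + ¥78,913.43 = ¥92,999.57.
Line 3 (4510.72, Faros, 3,973 kg, ¥764,524.39):
Base rate for 4510.72 is 5%.
Duty = ¥764,524.39 × 5% = ¥38,226.22.
Total = ¥27,982.37 + ¥92,999.57 + ¥38,226.22 = ¥159,208.16.

¥159,208.16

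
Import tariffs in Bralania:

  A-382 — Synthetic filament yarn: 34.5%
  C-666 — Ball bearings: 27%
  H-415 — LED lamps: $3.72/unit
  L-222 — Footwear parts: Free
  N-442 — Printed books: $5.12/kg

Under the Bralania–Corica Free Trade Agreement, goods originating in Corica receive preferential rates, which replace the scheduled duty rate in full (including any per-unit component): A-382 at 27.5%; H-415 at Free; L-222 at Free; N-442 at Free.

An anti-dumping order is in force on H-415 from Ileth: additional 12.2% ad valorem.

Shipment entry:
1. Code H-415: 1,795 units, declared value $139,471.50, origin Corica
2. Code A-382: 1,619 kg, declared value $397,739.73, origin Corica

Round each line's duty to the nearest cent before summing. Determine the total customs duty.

Line 1 (H-415, Corica, 1,795 units, $139,471.50):
Base rate for H-415 is $3.72/unit.
Origin Corica qualifies under the Bralania–Corica agreement and H-415 is covered: preferential rate Free applies instead.
The additional-duty order on H-415 targets Ileth, not Corica; it does not apply.
Duty = $139,471.50 × 0% = $0.00.
Line 2 (A-382, Corica, 1,619 kg, $397,739.73):
Base rate for A-382 is 34.5%.
Origin Corica qualifies under the Bralania–Corica agreement and A-382 is covered: preferential rate 27.5% applies instead.
Duty = $397,739.73 × 27.5% = $109,378.43.
Total = $0.00 + $109,378.43 = $109,378.43.

$109,378.43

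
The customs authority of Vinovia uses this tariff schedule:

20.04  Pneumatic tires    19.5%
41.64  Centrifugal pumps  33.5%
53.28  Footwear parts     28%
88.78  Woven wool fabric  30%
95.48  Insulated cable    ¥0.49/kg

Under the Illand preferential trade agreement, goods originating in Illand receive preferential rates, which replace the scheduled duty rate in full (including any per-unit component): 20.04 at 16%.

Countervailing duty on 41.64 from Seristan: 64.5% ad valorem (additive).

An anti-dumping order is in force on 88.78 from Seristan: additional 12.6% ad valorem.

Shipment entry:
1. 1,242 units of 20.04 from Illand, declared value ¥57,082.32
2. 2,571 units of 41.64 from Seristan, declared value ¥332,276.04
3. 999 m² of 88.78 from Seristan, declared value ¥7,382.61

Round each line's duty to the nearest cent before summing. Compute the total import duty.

¥337,908.68

Line 1 (20.04, Illand, 1,242 units, ¥57,082.32):
Base rate for 20.04 is 19.5%.
Origin Illand qualifies under the Vinovia–Illand agreement and 20.04 is covered: preferential rate 16% applies instead.
Duty = ¥57,082.32 × 16% = ¥9,133.17.
Line 2 (41.64, Seristan, 2,571 units, ¥332,276.04):
Base rate for 41.64 is 33.5%.
Additional duty on 41.64 from Seristan: +64.5%. Applied ad valorem rate: 33.5% + 64.5% = 98%.
Duty = ¥332,276.04 × 98% = ¥325,630.52.
Line 3 (88.78, Seristan, 999 m², ¥7,382.61):
Base rate for 88.78 is 30%.
Additional duty on 88.78 from Seristan: +12.6%. Applied ad valorem rate: 30% + 12.6% = 42.6%.
Duty = ¥7,382.61 × 42.6% = ¥3,144.99.
Total = ¥9,133.17 + ¥325,630.52 + ¥3,144.99 = ¥337,908.68.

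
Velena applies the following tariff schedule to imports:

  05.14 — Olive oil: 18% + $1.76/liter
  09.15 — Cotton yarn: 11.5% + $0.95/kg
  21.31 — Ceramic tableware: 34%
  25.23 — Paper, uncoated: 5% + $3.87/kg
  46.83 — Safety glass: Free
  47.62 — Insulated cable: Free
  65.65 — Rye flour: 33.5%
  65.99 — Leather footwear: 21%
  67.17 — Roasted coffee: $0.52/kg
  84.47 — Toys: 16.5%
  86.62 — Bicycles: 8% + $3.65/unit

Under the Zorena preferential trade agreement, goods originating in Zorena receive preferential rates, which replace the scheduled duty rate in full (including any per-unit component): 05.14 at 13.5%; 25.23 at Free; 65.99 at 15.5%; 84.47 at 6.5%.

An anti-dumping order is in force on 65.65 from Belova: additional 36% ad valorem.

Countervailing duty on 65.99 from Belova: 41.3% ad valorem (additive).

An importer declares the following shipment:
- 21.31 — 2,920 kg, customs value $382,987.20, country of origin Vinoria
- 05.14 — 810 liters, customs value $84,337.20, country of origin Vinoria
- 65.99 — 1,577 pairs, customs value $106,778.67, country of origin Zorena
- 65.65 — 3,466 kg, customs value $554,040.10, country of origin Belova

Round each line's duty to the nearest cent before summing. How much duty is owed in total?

Line 1 (21.31, Vinoria, 2,920 kg, $382,987.20):
Base rate for 21.31 is 34%.
Duty = $382,987.20 × 34% = $130,215.65.
Line 2 (05.14, Vinoria, 810 liters, $84,337.20):
Base rate for 05.14 is 18% + $1.76/liter.
05.14 has an FTA preferential rate, but origin Vinoria is not Zorena; base rate stands.
Duty = $84,337.20 × 18% + 810 × $1.76 = $16,606.30.
Line 3 (65.99, Zorena, 1,577 pairs, $106,778.67):
Base rate for 65.99 is 21%.
Origin Zorena qualifies under the Velena–Zorena agreement and 65.99 is covered: preferential rate 15.5% applies instead.
The additional-duty order on 65.99 targets Belova, not Zorena; it does not apply.
Duty = $106,778.67 × 15.5% = $16,550.69.
Line 4 (65.65, Belova, 3,466 kg, $554,040.10):
Base rate for 65.65 is 33.5%.
Additional duty on 65.65 from Belova: +36%. Applied ad valorem rate: 33.5% + 36% = 69.5%.
Duty = $554,040.10 × 69.5% = $385,057.87.
Total = $130,215.65 + $16,606.30 + $16,550.69 + $385,057.87 = $548,430.51.

$548,430.51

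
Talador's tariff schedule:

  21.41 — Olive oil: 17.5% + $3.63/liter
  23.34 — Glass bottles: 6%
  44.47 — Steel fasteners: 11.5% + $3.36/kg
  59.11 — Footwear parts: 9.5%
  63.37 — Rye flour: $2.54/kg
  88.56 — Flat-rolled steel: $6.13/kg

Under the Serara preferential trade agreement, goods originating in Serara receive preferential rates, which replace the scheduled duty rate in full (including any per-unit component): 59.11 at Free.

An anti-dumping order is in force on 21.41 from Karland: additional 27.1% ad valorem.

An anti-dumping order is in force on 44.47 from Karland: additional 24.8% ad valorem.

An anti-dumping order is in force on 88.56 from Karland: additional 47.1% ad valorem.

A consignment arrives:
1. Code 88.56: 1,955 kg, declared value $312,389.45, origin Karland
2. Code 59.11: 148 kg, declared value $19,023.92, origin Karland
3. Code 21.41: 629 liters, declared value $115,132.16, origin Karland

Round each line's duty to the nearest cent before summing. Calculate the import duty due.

$214,559.06

Line 1 (88.56, Karland, 1,955 kg, $312,389.45):
Base rate for 88.56 is $6.13/kg.
Additional duty on 88.56 from Karland: +47.1% ad valorem. Applied ad valorem rate = 47.1%.
Duty = $312,389.45 × 47.1% + 1,955 × $6.13 = $159,119.58.
Line 2 (59.11, Karland, 148 kg, $19,023.92):
Base rate for 59.11 is 9.5%.
59.11 has an FTA preferential rate, but origin Karland is not Serara; base rate stands.
Duty = $19,023.92 × 9.5% = $1,807.27.
Line 3 (21.41, Karland, 629 liters, $115,132.16):
Base rate for 21.41 is 17.5% + $3.63/liter.
Additional duty on 21.41 from Karland: +27.1%. Applied ad valorem rate: 17.5% + 27.1% = 44.6%.
Duty = $115,132.16 × 44.6% + 629 × $3.63 = $53,632.21.
Total = $159,119.58 + $1,807.27 + $53,632.21 = $214,559.06.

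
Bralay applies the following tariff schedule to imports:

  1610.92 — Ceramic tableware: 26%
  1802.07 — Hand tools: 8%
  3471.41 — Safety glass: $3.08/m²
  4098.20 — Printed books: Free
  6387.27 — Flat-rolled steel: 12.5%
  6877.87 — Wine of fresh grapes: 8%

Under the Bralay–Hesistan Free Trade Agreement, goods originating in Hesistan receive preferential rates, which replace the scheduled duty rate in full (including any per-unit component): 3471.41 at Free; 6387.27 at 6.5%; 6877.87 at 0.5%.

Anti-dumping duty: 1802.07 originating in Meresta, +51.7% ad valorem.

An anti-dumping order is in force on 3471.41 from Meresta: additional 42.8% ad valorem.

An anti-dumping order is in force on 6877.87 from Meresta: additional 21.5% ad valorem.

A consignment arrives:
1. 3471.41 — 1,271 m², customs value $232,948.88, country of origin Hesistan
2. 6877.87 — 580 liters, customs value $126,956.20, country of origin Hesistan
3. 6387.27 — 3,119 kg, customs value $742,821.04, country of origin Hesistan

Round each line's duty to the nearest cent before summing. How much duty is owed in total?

$48,918.15

Line 1 (3471.41, Hesistan, 1,271 m², $232,948.88):
Base rate for 3471.41 is $3.08/m².
Origin Hesistan qualifies under the Bralay–Hesistan agreement and 3471.41 is covered: preferential rate Free applies instead.
The additional-duty order on 3471.41 targets Meresta, not Hesistan; it does not apply.
Duty = $232,948.88 × 0% = $0.00.
Line 2 (6877.87, Hesistan, 580 liters, $126,956.20):
Base rate for 6877.87 is 8%.
Origin Hesistan qualifies under the Bralay–Hesistan agreement and 6877.87 is covered: preferential rate 0.5% applies instead.
The additional-duty order on 6877.87 targets Meresta, not Hesistan; it does not apply.
Duty = $126,956.20 × 0.5% = $634.78.
Line 3 (6387.27, Hesistan, 3,119 kg, $742,821.04):
Base rate for 6387.27 is 12.5%.
Origin Hesistan qualifies under the Bralay–Hesistan agreement and 6387.27 is covered: preferential rate 6.5% applies instead.
Duty = $742,821.04 × 6.5% = $48,283.37.
Total = $0.00 + $634.78 + $48,283.37 = $48,918.15.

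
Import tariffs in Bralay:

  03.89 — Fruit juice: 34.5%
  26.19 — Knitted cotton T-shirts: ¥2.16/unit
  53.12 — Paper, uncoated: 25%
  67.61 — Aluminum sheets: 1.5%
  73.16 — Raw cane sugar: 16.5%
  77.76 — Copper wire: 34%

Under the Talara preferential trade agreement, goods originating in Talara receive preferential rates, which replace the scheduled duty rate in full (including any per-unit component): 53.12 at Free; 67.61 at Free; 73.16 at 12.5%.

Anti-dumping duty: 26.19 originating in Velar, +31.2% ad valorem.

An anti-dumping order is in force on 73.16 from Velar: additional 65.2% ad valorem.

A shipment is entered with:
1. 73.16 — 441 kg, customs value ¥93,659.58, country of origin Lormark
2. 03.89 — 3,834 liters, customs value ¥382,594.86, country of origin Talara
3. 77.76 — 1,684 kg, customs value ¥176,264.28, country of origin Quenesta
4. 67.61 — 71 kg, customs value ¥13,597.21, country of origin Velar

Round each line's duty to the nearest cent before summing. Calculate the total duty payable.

Line 1 (73.16, Lormark, 441 kg, ¥93,659.58):
Base rate for 73.16 is 16.5%.
73.16 has an FTA preferential rate, but origin Lormark is not Talara; base rate stands.
The additional-duty order on 73.16 targets Velar, not Lormark; it does not apply.
Duty = ¥93,659.58 × 16.5% = ¥15,453.83.
Line 2 (03.89, Talara, 3,834 liters, ¥382,594.86):
Base rate for 03.89 is 34.5%.
Origin Talara is the FTA partner but 03.89 is not on the preference list; base rate stands.
Duty = ¥382,594.86 × 34.5% = ¥131,995.23.
Line 3 (77.76, Quenesta, 1,684 kg, ¥176,264.28):
Base rate for 77.76 is 34%.
Duty = ¥176,264.28 × 34% = ¥59,929.86.
Line 4 (67.61, Velar, 71 kg, ¥13,597.21):
Base rate for 67.61 is 1.5%.
67.61 has an FTA preferential rate, but origin Velar is not Talara; base rate stands.
Duty = ¥13,597.21 × 1.5% = ¥203.96.
Total = ¥15,453.83 + ¥131,995.23 + ¥59,929.86 + ¥203.96 = ¥207,582.88.

¥207,582.88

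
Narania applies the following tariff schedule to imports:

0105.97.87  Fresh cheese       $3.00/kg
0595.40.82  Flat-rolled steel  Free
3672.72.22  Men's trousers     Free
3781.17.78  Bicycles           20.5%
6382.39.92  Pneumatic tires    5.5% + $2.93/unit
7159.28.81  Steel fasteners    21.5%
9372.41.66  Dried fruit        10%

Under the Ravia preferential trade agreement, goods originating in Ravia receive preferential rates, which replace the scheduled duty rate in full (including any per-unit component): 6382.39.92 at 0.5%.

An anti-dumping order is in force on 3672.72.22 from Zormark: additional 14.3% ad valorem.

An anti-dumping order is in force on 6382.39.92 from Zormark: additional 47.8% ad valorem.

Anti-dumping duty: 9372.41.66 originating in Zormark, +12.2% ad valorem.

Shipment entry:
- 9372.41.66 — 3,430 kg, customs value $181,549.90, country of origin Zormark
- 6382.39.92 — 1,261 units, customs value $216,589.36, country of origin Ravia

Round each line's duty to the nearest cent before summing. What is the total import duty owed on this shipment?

$41,387.03

Line 1 (9372.41.66, Zormark, 3,430 kg, $181,549.90):
Base rate for 9372.41.66 is 10%.
Additional duty on 9372.41.66 from Zormark: +12.2%. Applied ad valorem rate: 10% + 12.2% = 22.2%.
Duty = $181,549.90 × 22.2% = $40,304.08.
Line 2 (6382.39.92, Ravia, 1,261 units, $216,589.36):
Base rate for 6382.39.92 is 5.5% + $2.93/unit.
Origin Ravia qualifies under the Narania–Ravia agreement and 6382.39.92 is covered: preferential rate 0.5% applies instead.
The additional-duty order on 6382.39.92 targets Zormark, not Ravia; it does not apply.
Duty = $216,589.36 × 0.5% = $1,082.95.
Total = $40,304.08 + $1,082.95 = $41,387.03.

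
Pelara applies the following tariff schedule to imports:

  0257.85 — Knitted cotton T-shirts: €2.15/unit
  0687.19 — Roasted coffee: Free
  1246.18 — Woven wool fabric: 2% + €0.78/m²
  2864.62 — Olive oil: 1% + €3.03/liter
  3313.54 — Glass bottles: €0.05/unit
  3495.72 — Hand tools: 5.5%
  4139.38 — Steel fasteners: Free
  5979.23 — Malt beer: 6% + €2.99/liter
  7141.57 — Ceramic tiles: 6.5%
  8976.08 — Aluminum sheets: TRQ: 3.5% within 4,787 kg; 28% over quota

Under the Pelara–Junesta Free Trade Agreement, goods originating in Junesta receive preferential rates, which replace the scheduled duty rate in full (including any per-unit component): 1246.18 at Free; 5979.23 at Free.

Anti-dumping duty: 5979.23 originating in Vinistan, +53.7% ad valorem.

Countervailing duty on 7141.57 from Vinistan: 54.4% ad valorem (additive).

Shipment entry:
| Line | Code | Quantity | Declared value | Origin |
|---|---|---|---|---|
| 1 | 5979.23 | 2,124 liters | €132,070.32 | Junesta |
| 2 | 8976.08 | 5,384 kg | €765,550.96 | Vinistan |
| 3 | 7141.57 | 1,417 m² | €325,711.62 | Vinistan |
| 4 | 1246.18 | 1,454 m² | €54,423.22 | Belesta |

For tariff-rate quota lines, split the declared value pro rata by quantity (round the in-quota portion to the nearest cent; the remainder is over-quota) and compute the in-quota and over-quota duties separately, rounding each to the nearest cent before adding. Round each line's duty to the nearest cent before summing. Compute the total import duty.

€248,172.66

Line 1 (5979.23, Junesta, 2,124 liters, €132,070.32):
Base rate for 5979.23 is 6% + €2.99/liter.
Origin Junesta qualifies under the Pelara–Junesta agreement and 5979.23 is covered: preferential rate Free applies instead.
The additional-duty order on 5979.23 targets Vinistan, not Junesta; it does not apply.
Duty = €132,070.32 × 0% = €0.00.
Line 2 (8976.08, Vinistan, 5,384 kg, €765,550.96):
Code 8976.08 is under a tariff-rate quota (threshold 4,787 kg). In-quota: 4,787 kg at 3.5%; over-quota: 597 kg at 28%.
Pro-rata value split: in-quota = €765,550.96 × 4,787/5,384 = €680,663.53; over-quota = €765,550.96 − €680,663.53 = €84,887.43.
In-quota duty = €680,663.53 × 3.5% = €23,823.22. Over-quota duty = €84,887.43 × 28% = €23,768.48.
Line duty = €23,823.22 + €23,768.48 = €47,591.70.
Line 3 (7141.57, Vinistan, 1,417 m², €325,711.62):
Base rate for 7141.57 is 6.5%.
Additional duty on 7141.57 from Vinistan: +54.4%. Applied ad valorem rate: 6.5% + 54.4% = 60.9%.
Duty = €325,711.62 × 60.9% = €198,358.38.
Line 4 (1246.18, Belesta, 1,454 m², €54,423.22):
Base rate for 1246.18 is 2% + €0.78/m².
1246.18 has an FTA preferential rate, but origin Belesta is not Junesta; base rate stands.
Duty = €54,423.22 × 2% + 1,454 × €0.78 = €2,222.58.
Total = €0.00 + €47,591.70 + €198,358.38 + €2,222.58 = €248,172.66.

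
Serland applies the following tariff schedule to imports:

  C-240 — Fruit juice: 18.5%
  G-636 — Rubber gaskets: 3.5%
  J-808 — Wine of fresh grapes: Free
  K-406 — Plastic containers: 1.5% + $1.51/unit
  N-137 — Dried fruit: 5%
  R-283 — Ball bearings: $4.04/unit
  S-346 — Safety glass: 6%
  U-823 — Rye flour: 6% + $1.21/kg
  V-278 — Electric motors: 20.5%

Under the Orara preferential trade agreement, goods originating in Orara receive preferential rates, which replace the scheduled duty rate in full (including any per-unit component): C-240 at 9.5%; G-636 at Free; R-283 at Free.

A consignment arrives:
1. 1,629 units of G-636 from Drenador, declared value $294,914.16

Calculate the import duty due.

Line 1 (G-636, Drenador, 1,629 units, $294,914.16):
Base rate for G-636 is 3.5%.
G-636 has an FTA preferential rate, but origin Drenador is not Orara; base rate stands.
Duty = $294,914.16 × 3.5% = $10,322.00.

$10,322.00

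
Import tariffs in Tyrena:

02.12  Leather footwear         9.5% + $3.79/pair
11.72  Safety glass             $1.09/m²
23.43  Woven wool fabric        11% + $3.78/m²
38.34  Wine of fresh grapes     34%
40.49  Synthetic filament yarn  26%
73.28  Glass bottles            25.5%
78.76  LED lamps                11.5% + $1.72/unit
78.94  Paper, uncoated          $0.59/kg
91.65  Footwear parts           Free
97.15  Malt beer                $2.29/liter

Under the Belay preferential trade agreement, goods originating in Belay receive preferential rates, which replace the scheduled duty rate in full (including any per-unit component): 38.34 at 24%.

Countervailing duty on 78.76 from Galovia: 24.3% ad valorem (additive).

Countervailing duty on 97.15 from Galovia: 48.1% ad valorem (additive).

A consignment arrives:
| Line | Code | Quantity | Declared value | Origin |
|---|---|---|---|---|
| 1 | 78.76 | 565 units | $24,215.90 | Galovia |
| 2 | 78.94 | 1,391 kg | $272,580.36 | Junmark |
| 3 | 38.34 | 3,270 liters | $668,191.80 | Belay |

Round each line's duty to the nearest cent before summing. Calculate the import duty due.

$170,827.81

Line 1 (78.76, Galovia, 565 units, $24,215.90):
Base rate for 78.76 is 11.5% + $1.72/unit.
Additional duty on 78.76 from Galovia: +24.3%. Applied ad valorem rate: 11.5% + 24.3% = 35.8%.
Duty = $24,215.90 × 35.8% + 565 × $1.72 = $9,641.09.
Line 2 (78.94, Junmark, 1,391 kg, $272,580.36):
Base rate for 78.94 is $0.59/kg.
Duty = 1,391 × $0.59 = $820.69.
Line 3 (38.34, Belay, 3,270 liters, $668,191.80):
Base rate for 38.34 is 34%.
Origin Belay qualifies under the Tyrena–Belay agreement and 38.34 is covered: preferential rate 24% applies instead.
Duty = $668,191.80 × 24% = $160,366.03.
Total = $9,641.09 + $820.69 + $160,366.03 = $170,827.81.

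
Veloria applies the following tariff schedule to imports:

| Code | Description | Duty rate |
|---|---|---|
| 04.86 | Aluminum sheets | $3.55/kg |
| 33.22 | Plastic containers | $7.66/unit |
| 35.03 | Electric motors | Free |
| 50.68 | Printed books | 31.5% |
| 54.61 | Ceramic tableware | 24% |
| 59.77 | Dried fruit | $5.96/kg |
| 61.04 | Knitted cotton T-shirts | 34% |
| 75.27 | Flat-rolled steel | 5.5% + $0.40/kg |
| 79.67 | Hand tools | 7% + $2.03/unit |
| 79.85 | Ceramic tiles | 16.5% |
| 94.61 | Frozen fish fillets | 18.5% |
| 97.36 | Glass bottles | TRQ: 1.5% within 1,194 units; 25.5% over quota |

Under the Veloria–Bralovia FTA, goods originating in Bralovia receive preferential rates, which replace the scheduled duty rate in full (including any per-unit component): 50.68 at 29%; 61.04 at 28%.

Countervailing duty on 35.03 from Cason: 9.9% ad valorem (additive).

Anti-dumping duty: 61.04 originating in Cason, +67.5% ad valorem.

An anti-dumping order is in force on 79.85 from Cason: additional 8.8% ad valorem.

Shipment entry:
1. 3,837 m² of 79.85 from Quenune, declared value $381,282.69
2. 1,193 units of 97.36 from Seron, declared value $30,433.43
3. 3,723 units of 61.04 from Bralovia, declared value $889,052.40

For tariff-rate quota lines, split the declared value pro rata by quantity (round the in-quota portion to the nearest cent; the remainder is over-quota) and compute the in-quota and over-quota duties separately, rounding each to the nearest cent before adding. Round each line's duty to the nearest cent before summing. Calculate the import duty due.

$312,302.81

Line 1 (79.85, Quenune, 3,837 m², $381,282.69):
Base rate for 79.85 is 16.5%.
The additional-duty order on 79.85 targets Cason, not Quenune; it does not apply.
Duty = $381,282.69 × 16.5% = $62,911.64.
Line 2 (97.36, Seron, 1,193 units, $30,433.43):
Code 97.36 is under a tariff-rate quota (threshold 1,194 units). Quantity 1,193 units is within the quota, so the in-quota rate 1.5% applies to the full value.
Duty = $30,433.43 × 1.5% = $456.50.
Line 3 (61.04, Bralovia, 3,723 units, $889,052.40):
Base rate for 61.04 is 34%.
Origin Bralovia qualifies under the Veloria–Bralovia agreement and 61.04 is covered: preferential rate 28% applies instead.
The additional-duty order on 61.04 targets Cason, not Bralovia; it does not apply.
Duty = $889,052.40 × 28% = $248,934.67.
Total = $62,911.64 + $456.50 + $248,934.67 = $312,302.81.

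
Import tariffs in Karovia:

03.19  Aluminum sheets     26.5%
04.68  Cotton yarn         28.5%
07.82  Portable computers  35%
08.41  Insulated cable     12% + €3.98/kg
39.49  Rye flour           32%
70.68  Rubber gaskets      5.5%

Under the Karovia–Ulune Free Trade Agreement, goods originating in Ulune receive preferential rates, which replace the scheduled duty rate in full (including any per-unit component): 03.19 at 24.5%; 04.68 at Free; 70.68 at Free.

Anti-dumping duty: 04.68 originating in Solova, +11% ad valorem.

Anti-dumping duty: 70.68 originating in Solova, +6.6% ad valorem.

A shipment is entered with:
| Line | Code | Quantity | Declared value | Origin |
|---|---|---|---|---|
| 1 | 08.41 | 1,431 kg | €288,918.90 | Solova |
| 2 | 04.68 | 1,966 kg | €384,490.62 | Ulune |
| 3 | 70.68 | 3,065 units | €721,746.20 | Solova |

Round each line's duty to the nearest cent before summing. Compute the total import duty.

Line 1 (08.41, Solova, 1,431 kg, €288,918.90):
Base rate for 08.41 is 12% + €3.98/kg.
Duty = €288,918.90 × 12% + 1,431 × €3.98 = €40,365.65.
Line 2 (04.68, Ulune, 1,966 kg, €384,490.62):
Base rate for 04.68 is 28.5%.
Origin Ulune qualifies under the Karovia–Ulune agreement and 04.68 is covered: preferential rate Free applies instead.
The additional-duty order on 04.68 targets Solova, not Ulune; it does not apply.
Duty = €384,490.62 × 0% = €0.00.
Line 3 (70.68, Solova, 3,065 units, €721,746.20):
Base rate for 70.68 is 5.5%.
70.68 has an FTA preferential rate, but origin Solova is not Ulune; base rate stands.
Additional duty on 70.68 from Solova: +6.6%. Applied ad valorem rate: 5.5% + 6.6% = 12.1%.
Duty = €721,746.20 × 12.1% = €87,331.29.
Total = €40,365.65 + €0.00 + €87,331.29 = €127,696.94.

€127,696.94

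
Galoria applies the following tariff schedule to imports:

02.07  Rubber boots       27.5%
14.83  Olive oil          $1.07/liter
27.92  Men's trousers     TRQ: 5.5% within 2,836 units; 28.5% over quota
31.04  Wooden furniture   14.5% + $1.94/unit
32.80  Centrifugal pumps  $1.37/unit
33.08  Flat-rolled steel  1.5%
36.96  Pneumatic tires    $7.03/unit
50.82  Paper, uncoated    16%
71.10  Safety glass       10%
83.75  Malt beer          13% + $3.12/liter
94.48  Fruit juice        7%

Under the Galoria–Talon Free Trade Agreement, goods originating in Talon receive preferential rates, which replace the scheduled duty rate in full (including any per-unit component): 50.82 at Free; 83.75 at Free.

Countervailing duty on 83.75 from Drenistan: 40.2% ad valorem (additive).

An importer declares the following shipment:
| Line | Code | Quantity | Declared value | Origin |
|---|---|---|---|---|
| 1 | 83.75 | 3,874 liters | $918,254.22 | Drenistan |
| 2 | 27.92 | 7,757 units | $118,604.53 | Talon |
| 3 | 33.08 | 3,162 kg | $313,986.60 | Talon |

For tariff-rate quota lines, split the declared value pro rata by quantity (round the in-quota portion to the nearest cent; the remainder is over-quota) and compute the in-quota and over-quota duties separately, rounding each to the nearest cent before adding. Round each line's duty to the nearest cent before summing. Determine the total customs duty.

$529,136.86

Line 1 (83.75, Drenistan, 3,874 liters, $918,254.22):
Base rate for 83.75 is 13% + $3.12/liter.
83.75 has an FTA preferential rate, but origin Drenistan is not Talon; base rate stands.
Additional duty on 83.75 from Drenistan: +40.2%. Applied ad valorem rate: 13% + 40.2% = 53.2%.
Duty = $918,254.22 × 53.2% + 3,874 × $3.12 = $500,598.13.
Line 2 (27.92, Talon, 7,757 units, $118,604.53):
Code 27.92 is under a tariff-rate quota (threshold 2,836 units). In-quota: 2,836 units at 5.5%; over-quota: 4,921 units at 28.5%.
Pro-rata value split: in-quota = $118,604.53 × 2,836/7,757 = $43,362.44; over-quota = $118,604.53 − $43,362.44 = $75,242.09.
In-quota duty = $43,362.44 × 5.5% = $2,384.93. Over-quota duty = $75,242.09 × 28.5% = $21,444.00.
Line duty = $2,384.93 + $21,444.00 = $23,828.93.
Line 3 (33.08, Talon, 3,162 kg, $313,986.60):
Base rate for 33.08 is 1.5%.
Origin Talon is the FTA partner but 33.08 is not on the preference list; base rate stands.
Duty = $313,986.60 × 1.5% = $4,709.80.
Total = $500,598.13 + $23,828.93 + $4,709.80 = $529,136.86.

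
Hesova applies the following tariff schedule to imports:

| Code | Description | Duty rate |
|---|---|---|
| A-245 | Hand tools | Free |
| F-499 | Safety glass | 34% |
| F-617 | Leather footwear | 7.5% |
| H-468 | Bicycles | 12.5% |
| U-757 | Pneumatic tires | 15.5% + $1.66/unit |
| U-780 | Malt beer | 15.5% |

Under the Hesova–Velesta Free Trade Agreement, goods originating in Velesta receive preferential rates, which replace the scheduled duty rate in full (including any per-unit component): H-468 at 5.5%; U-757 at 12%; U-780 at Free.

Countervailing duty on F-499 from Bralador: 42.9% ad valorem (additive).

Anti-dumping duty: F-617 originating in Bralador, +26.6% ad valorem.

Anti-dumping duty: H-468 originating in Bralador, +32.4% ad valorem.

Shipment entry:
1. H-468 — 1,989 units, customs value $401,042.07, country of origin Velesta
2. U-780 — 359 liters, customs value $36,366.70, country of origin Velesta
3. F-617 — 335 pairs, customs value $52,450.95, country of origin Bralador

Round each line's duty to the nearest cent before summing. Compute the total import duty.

$39,943.08

Line 1 (H-468, Velesta, 1,989 units, $401,042.07):
Base rate for H-468 is 12.5%.
Origin Velesta qualifies under the Hesova–Velesta agreement and H-468 is covered: preferential rate 5.5% applies instead.
The additional-duty order on H-468 targets Bralador, not Velesta; it does not apply.
Duty = $401,042.07 × 5.5% = $22,057.31.
Line 2 (U-780, Velesta, 359 liters, $36,366.70):
Base rate for U-780 is 15.5%.
Origin Velesta qualifies under the Hesova–Velesta agreement and U-780 is covered: preferential rate Free applies instead.
Duty = $36,366.70 × 0% = $0.00.
Line 3 (F-617, Bralador, 335 pairs, $52,450.95):
Base rate for F-617 is 7.5%.
Additional duty on F-617 from Bralador: +26.6%. Applied ad valorem rate: 7.5% + 26.6% = 34.1%.
Duty = $52,450.95 × 34.1% = $17,885.77.
Total = $22,057.31 + $0.00 + $17,885.77 = $39,943.08.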